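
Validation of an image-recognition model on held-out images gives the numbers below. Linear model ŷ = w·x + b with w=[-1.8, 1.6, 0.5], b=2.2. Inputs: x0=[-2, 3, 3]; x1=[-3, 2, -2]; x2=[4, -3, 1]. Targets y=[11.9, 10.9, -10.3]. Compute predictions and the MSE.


ŷ0 = (-1.8)·(-2) + (1.6)·(3) + (0.5)·(3) + 2.2 = 12.1
ŷ1 = (-1.8)·(-3) + (1.6)·(2) + (0.5)·(-2) + 2.2 = 9.8
ŷ2 = (-1.8)·(4) + (1.6)·(-3) + (0.5)·(1) + 2.2 = -9.3
errors² = [0.04, 1.21, 1.0]
MSE = 2.2500/3 = 0.75

0.75


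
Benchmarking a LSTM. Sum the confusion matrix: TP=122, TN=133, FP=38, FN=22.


Total = TP + TN + FP + FN
= 122 + 133 + 38 + 22
= 315
(Predicted positive: 160, predicted negative: 155)

315


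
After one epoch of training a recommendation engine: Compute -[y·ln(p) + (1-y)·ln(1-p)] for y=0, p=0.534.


BCE = -[y·ln(p) + (1-y)·ln(1-p)]
= -0 - 1·ln(1-0.534)
= -ln(0.466) = 0.7636

0.7636


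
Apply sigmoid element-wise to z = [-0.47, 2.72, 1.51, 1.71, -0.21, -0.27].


σ(-0.47) = 1/(1+e^0.47) = 0.3846
σ(2.72) = 1/(1+e^-2.72) = 0.9382
σ(1.51) = 1/(1+e^-1.51) = 0.8191
σ(1.71) = 1/(1+e^-1.71) = 0.8468
σ(-0.21) = 1/(1+e^0.21) = 0.4477
σ(-0.27) = 1/(1+e^0.27) = 0.4329
result = [0.3846, 0.9382, 0.8191, 0.8468, 0.4477, 0.4329]

[0.3846, 0.9382, 0.8191, 0.8468, 0.4477, 0.4329]


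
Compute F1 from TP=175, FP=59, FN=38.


Precision = 175/234 = 0.7479
Recall = 175/213 = 0.8216
F1 = 2·P·R/(P+R) = 2·TP/(2·TP+FP+FN) = 350/(350+59+38) = 350/447 = 0.783

0.783


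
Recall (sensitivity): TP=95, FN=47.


Recall = TP/(TP+FN)
= 95/(95+47)
= 95/142 = 66.9%

66.9%


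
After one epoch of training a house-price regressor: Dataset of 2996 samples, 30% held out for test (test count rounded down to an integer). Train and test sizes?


Test = ⌊2996·30/100⌋ = 898
Train = 2996 - 898 = 2098

Train: 2098, Test: 898


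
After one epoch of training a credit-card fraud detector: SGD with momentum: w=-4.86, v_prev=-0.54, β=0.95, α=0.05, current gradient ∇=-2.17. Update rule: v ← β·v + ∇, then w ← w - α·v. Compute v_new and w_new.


v_new = 0.95·-0.54 - 2.17 = -0.513 - 2.17 = -2.683
w_new = -4.86 - 0.05·-2.683 = -4.86 + 0.13415 = -4.72585

v_new=-2.683, w_new=-4.72585


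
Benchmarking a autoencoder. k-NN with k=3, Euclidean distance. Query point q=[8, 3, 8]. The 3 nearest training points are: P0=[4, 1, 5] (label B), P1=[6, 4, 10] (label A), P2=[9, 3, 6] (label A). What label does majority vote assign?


d(q,P0) = 5.3852  (label B)
d(q,P1) = 3.0  (label A)
d(q,P2) = 2.2361  (label A)
Votes: A=2, B=1
Majority → A

A


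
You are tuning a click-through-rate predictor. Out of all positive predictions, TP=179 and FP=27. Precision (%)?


Precision = TP/(TP+FP)
= 179/(179+27)
= 179/206 = 86.89%

86.89%


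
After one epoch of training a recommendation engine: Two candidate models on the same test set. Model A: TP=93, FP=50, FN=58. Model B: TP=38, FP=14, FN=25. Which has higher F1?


Model A: P=93/143=0.6503, R=93/151=0.6159, F1=2PR/(P+R)=2TP/(2TP+FP+FN)=186/294=0.6327
Model B: P=38/52=0.7308, R=38/63=0.6032, F1=2PR/(P+R)=2TP/(2TP+FP+FN)=76/115=0.6609
0.6327 < 0.6609 → Model B

Model B


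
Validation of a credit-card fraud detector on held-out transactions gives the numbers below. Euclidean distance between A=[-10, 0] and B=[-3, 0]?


d = √((-10+ 3)² + (0-0)²)
  = √(49 + 0)
  = √49 = 7.0

7.0


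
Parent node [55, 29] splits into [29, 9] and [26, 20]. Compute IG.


Parent = [55, 29], H_parent = 0.9297
H_left = 0.7897 (n=38), H_right = 0.9877 (n=46)
H_children = (38/84)·0.7897 + (46/84)·0.9877 = 0.8981
IG = 0.9297 - 0.8981 = 0.0316

0.0316


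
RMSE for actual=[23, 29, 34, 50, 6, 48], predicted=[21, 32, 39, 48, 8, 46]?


MSE = 50/6 = 8.3333
RMSE = √(50/6) = 2.8868

2.8868


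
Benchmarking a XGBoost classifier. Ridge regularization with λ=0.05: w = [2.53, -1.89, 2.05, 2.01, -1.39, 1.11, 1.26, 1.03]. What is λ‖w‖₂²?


‖w‖₂² = (2.53)² + (-1.89)² + (2.05)² + (2.01)² + (-1.39)² + (1.11)² + (1.26)² + (1.03)²
     = 6.4009 + 3.5721 + 4.2025 + 4.0401 + 1.9321 + 1.2321 + 1.5876 + 1.0609
     = 24.0283
λ·‖w‖₂² = 0.05·24.0283 = 1.201415

1.201415


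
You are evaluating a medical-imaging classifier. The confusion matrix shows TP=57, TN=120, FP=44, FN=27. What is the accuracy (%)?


Accuracy = (TP+TN)/(TP+TN+FP+FN)
= (57+120)/(248)
= 177/248 = 71.37%

71.37%


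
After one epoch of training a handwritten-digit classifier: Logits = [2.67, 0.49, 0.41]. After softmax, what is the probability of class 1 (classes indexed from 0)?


Exponentials: e^2.67=14.44, e^0.49=1.6323, e^0.41=1.5068
Sum = 17.5791
Softmax = [0.8214, 0.0929, 0.0857]
p[1] = 1.6323/17.5791 = 0.0929

0.0929


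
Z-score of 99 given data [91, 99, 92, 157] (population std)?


μ = 109.75, σ = 27.4534
z = (99 - 109.75)/27.4534 = -0.3916

-0.3916


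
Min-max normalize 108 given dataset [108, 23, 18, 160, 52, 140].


min=18, max=160
(108-18)/(160-18) = 90/142 = 0.6338

0.6338


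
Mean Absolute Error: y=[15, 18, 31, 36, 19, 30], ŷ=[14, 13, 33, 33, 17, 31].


Absolute errors: |15-14|=1, |18-13|=5, |31-33|=2, |36-33|=3, |19-17|=2, |30-31|=1
Sum = 14
MAE = 14/6 = 7/3

7/3


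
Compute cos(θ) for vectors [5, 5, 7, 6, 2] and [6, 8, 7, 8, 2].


A·B = 5·6 + 5·8 + 7·7 + 6·8 + 2·2 = 171
‖A‖ = √139 = 11.7898, ‖B‖ = √217 = 14.7309
cos = 171/(√139·√217) = 171/√30163 = 0.9846

0.9846


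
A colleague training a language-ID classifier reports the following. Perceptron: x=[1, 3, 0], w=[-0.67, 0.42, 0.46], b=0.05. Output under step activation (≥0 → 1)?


z = (1)·(-0.67) + (3)·(0.42) + (0)·(0.46) + 0.05
  = 0.64
step(z) = 1 (z≥0)

1


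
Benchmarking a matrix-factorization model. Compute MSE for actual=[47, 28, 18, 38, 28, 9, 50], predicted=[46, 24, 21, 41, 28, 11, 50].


Squared errors: (47-46)²=1, (28-24)²=16, (18-21)²=9, (38-41)²=9, (28-28)²=0, (9-11)²=4, (50-50)²=0
Sum = 39
MSE = 39/7 = 39/7

39/7


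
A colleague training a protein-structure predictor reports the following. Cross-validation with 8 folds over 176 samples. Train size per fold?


Fold size = 176/8 = 22
Training per fold = 176 - 22 = 154

154


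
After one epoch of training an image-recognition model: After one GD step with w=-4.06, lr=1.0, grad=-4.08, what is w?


w_new = w - α·∇
= -4.06 - 1.0·-4.08
= -4.06 + 4.08
= 0.02

0.02


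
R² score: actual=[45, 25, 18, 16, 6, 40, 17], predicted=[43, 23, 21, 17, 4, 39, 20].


ȳ = 23.8571
SS_res = Σ(y-ŷ)² = 32
SS_tot = Σ(y-ȳ)² = 1170.86
R² = 1 - SS_res/SS_tot = 1 - 0.0273 = 0.9727

0.9727


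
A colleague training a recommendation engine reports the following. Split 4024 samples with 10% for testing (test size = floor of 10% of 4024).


Test = ⌊4024·10/100⌋ = 402
Train = 4024 - 402 = 3622

Train: 3622, Test: 402


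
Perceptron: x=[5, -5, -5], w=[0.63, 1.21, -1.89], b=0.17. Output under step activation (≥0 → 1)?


z = (5)·(0.63) + (-5)·(1.21) + (-5)·(-1.89) + 0.17
  = 6.72
step(z) = 1 (z≥0)

1


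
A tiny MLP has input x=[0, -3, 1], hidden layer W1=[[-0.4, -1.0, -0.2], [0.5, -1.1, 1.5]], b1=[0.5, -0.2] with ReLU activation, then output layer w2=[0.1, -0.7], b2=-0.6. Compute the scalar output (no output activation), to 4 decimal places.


z1[0] = (-0.4)·(0) + (-1.0)·(-3) + (-0.2)·(1) + 0.5 = 3.3
z1[1] = (0.5)·(0) + (-1.1)·(-3) + (1.5)·(1) - 0.2 = 4.6
h = ReLU(z1) = [3.3, 4.6]
output = (0.1)·(3.3) + (-0.7)·(4.6) - 0.6 = -3.49

-3.49


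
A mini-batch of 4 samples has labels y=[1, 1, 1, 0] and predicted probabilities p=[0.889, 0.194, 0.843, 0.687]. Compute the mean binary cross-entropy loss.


L[0] = -ln(0.889) = 0.1177
L[1] = -ln(0.194) = 1.6399
L[2] = -ln(0.843) = 0.1708
L[3] = -ln(1-0.687) = -ln(0.313) = 1.1616
mean = (0.1177 + 1.6399 + 0.1708 + 1.1616)/4 = 0.7725

0.7725


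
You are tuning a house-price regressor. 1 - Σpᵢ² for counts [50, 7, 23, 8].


Probabilities: [50/88, 7/88, 23/88, 8/88] ≈ [0.5682, 0.0795, 0.2614, 0.0909]
Σpᵢ² = (2500 + 49 + 529 + 64)/88² = 3142/7744
Gini = 1 - Σpᵢ² = 1 - 3142/7744 = 0.5943

0.5943


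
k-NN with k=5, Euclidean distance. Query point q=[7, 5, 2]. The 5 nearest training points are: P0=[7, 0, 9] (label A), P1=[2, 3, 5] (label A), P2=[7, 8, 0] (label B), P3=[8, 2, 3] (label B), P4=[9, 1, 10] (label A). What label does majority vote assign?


d(q,P0) = 8.6023  (label A)
d(q,P1) = 6.1644  (label A)
d(q,P2) = 3.6056  (label B)
d(q,P3) = 3.3166  (label B)
d(q,P4) = 9.1652  (label A)
Votes: A=3, B=2
Majority → A

A


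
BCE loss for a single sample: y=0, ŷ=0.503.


BCE = -[y·ln(p) + (1-y)·ln(1-p)]
= -0 - 1·ln(1-0.503)
= -ln(0.497) = 0.6992

0.6992


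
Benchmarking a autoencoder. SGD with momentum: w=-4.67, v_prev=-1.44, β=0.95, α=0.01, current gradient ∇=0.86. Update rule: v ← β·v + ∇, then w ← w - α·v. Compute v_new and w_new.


v_new = 0.95·-1.44 + 0.86 = -1.368 + 0.86 = -0.508
w_new = -4.67 - 0.01·-0.508 = -4.67 + 0.00508 = -4.66492

v_new=-0.508, w_new=-4.66492


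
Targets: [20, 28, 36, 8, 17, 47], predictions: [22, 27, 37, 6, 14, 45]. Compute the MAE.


Absolute errors: |20-22|=2, |28-27|=1, |36-37|=1, |8-6|=2, |17-14|=3, |47-45|=2
Sum = 11
MAE = 11/6 = 11/6

11/6


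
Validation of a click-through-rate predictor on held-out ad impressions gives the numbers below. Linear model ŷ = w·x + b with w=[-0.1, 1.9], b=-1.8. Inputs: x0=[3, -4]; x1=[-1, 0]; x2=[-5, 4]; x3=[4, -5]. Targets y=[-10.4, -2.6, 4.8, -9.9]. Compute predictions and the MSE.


ŷ0 = (-0.1)·(3) + (1.9)·(-4) - 1.8 = -9.7
ŷ1 = (-0.1)·(-1) + (1.9)·(0) - 1.8 = -1.7
ŷ2 = (-0.1)·(-5) + (1.9)·(4) - 1.8 = 6.3
ŷ3 = (-0.1)·(4) + (1.9)·(-5) - 1.8 = -11.7
errors² = [0.49, 0.81, 2.25, 3.24]
MSE = 6.7900/4 = 1.6975

1.6975


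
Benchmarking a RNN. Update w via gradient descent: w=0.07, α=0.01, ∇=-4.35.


w_new = w - α·∇
= 0.07 - 0.01·-4.35
= 0.07 + 0.0435
= 0.1135

0.1135


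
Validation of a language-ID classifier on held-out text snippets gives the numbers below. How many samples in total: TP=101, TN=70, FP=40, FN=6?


Total = TP + TN + FP + FN
= 101 + 70 + 40 + 6
= 217
(Predicted positive: 141, predicted negative: 76)

217


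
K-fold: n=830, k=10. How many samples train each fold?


Fold size = 830/10 = 83
Training per fold = 830 - 83 = 747

747


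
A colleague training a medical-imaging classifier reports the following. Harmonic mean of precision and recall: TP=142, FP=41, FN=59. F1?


Precision = 142/183 = 0.776
Recall = 142/201 = 0.7065
F1 = 2·P·R/(P+R) = 2·TP/(2·TP+FP+FN) = 284/(284+41+59) = 284/384 = 0.7396

0.7396


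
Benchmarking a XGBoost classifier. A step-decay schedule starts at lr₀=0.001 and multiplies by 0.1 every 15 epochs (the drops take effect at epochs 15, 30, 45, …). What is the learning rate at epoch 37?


n_drops = ⌊37/15⌋ = 2
lr = 0.001·0.1^2 = 0.001·0.01 = 0.00001

0.00001


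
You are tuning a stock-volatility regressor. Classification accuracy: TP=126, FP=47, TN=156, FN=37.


Accuracy = (TP+TN)/(TP+TN+FP+FN)
= (126+156)/(366)
= 282/366 = 77.05%

77.05%


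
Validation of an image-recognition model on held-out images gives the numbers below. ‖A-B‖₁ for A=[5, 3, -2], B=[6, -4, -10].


d = |5-6| + |3+ 4| + |-2+ 10|
  = 1 + 7 + 8
  = 16

16


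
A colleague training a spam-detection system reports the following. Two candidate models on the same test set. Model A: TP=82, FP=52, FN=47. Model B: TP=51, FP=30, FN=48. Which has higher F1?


Model A: P=82/134=0.6119, R=82/129=0.6357, F1=2PR/(P+R)=2TP/(2TP+FP+FN)=164/263=0.6236
Model B: P=51/81=0.6296, R=51/99=0.5152, F1=2PR/(P+R)=2TP/(2TP+FP+FN)=102/180=0.5667
0.6236 > 0.5667 → Model A

Model A


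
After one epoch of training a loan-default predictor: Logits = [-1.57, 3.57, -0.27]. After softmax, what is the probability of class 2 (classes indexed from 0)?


Exponentials: e^-1.57=0.208, e^3.57=35.5166, e^-0.27=0.7634
Sum = 36.488
Softmax = [0.0057, 0.9734, 0.0209]
p[2] = 0.7634/36.488 = 0.0209

0.0209


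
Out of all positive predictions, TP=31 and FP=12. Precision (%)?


Precision = TP/(TP+FP)
= 31/(31+12)
= 31/43 = 72.09%

72.09%


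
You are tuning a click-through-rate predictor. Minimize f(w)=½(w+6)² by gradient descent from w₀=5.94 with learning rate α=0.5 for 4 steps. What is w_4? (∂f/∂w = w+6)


step 1: grad = 5.94+6 = 11.94; w = 5.94 - 0.5·(11.94) = -0.03
step 2: grad = -0.03+6 = 5.97; w = -0.03 - 0.5·(5.97) = -3.015
step 3: grad = -3.015+6 = 2.985; w = -3.015 - 0.5·(2.985) = -4.5075
step 4: grad = -4.5075+6 = 1.4925; w = -4.5075 - 0.5·(1.4925) = -5.25375

-5.25375


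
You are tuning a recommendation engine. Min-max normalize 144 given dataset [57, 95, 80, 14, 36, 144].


min=14, max=144
(144-14)/(144-14) = 130/130 = 1.0

1.0


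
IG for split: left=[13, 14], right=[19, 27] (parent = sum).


Parent = [32, 41], H_parent = 0.989
H_left = 0.999 (n=27), H_right = 0.9781 (n=46)
H_children = (27/73)·0.999 + (46/73)·0.9781 = 0.9858
IG = 0.989 - 0.9858 = 0.0032

0.0032


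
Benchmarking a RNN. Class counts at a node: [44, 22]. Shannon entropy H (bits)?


Probabilities: [44/66, 22/66] ≈ [0.6667, 0.3333]
H = -((44/66)·log₂(44/66) + (22/66)·log₂(22/66))
  = 0.9183 bits

0.9183 bits


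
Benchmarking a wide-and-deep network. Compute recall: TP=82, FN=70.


Recall = TP/(TP+FN)
= 82/(82+70)
= 82/152 = 53.95%

53.95%


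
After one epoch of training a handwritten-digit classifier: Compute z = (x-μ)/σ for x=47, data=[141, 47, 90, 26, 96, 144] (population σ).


μ = 90.6667, σ = 43.7709
z = (47 - 90.6667)/43.7709 = -0.9976

-0.9976


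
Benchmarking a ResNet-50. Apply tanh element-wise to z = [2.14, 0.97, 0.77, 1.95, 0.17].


tanh(2.14) = 0.9727
tanh(0.97) = 0.7487
tanh(0.77) = 0.6469
tanh(1.95) = 0.9603
tanh(0.17) = 0.1684
result = [0.9727, 0.7487, 0.6469, 0.9603, 0.1684]

[0.9727, 0.7487, 0.6469, 0.9603, 0.1684]


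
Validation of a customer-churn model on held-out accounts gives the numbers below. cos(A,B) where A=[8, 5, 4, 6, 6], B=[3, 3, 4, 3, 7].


A·B = 8·3 + 5·3 + 4·4 + 6·3 + 6·7 = 115
‖A‖ = √177 = 13.3041, ‖B‖ = √92 = 9.5917
cos = 115/(√177·√92) = 115/√16284 = 0.9012

0.9012


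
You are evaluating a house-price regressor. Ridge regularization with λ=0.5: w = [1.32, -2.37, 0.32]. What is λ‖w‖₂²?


‖w‖₂² = (1.32)² + (-2.37)² + (0.32)²
     = 1.7424 + 5.6169 + 0.1024
     = 7.4617
λ·‖w‖₂² = 0.5·7.4617 = 3.73085

3.73085


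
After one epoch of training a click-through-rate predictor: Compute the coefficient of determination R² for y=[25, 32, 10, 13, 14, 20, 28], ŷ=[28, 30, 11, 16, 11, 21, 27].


ȳ = 20.2857
SS_res = Σ(y-ŷ)² = 34
SS_tot = Σ(y-ȳ)² = 417.43
R² = 1 - SS_res/SS_tot = 1 - 0.0815 = 0.9185

0.9185


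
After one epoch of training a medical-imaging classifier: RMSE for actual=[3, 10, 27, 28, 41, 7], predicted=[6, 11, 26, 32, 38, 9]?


MSE = 40/6 = 6.6667
RMSE = √(40/6) = 2.582

2.582


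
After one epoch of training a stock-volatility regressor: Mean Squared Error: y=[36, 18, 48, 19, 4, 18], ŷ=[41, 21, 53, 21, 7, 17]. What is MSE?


Squared errors: (36-41)²=25, (18-21)²=9, (48-53)²=25, (19-21)²=4, (4-7)²=9, (18-17)²=1
Sum = 73
MSE = 73/6 = 73/6

73/6


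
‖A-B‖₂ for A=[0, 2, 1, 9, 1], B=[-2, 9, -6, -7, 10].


d = √((0+ 2)² + (2-9)² + (1+ 6)² + (9+ 7)² + (1-10)²)
  = √(4 + 49 + 49 + 256 + 81)
  = √439 = 20.9523

20.9523


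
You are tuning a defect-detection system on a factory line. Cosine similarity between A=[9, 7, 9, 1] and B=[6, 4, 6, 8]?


A·B = 9·6 + 7·4 + 9·6 + 1·8 = 144
‖A‖ = √212 = 14.5602, ‖B‖ = √152 = 12.3288
cos = 144/(√212·√152) = 144/√32224 = 0.8022

0.8022


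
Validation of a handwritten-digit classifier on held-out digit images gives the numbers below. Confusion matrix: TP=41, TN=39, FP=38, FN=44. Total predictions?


Total = TP + TN + FP + FN
= 41 + 39 + 38 + 44
= 162
(Predicted positive: 79, predicted negative: 83)

162


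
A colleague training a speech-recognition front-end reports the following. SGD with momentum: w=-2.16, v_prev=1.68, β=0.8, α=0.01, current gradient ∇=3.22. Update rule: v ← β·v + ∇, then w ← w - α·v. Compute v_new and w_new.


v_new = 0.8·1.68 + 3.22 = 1.344 + 3.22 = 4.564
w_new = -2.16 - 0.01·4.564 = -2.16 - 0.04564 = -2.20564

v_new=4.564, w_new=-2.20564


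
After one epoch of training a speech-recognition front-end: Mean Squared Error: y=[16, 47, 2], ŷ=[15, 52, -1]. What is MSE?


Squared errors: (16-15)²=1, (47-52)²=25, (2+ 1)²=9
Sum = 35
MSE = 35/3 = 35/3

35/3


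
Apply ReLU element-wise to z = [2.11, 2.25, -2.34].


ReLU(2.11) = max(0, 2.11) = 2.11
ReLU(2.25) = max(0, 2.25) = 2.25
ReLU(-2.34) = max(0, -2.34) = 0.0
result = [2.11, 2.25, 0.0]

[2.11, 2.25, 0.0]


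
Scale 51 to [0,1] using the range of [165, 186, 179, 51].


min=51, max=186
(51-51)/(186-51) = 0/135 = 0.0

0.0


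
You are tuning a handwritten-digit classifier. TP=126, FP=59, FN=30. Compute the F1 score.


Precision = 126/185 = 0.6811
Recall = 126/156 = 0.8077
F1 = 2·P·R/(P+R) = 2·TP/(2·TP+FP+FN) = 252/(252+59+30) = 252/341 = 0.739

0.739


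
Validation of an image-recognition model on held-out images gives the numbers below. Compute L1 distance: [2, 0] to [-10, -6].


d = |2+ 10| + |0+ 6|
  = 12 + 6
  = 18

18


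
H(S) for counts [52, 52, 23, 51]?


Probabilities: [52/178, 52/178, 23/178, 51/178] ≈ [0.2921, 0.2921, 0.1292, 0.2865]
H = -((52/178)·log₂(52/178) + (52/178)·log₂(52/178) + (23/178)·log₂(23/178) + (51/178)·log₂(51/178))
  = 1.9354 bits

1.9354 bits


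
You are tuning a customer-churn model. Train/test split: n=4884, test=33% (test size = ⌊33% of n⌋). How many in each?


Test = ⌊4884·33/100⌋ = 1611
Train = 4884 - 1611 = 3273

Train: 3273, Test: 1611


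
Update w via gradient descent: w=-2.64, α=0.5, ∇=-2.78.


w_new = w - α·∇
= -2.64 - 0.5·-2.78
= -2.64 + 1.39
= -1.25

-1.25


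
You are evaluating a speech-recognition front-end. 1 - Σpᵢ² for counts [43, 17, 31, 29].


Probabilities: [43/120, 17/120, 31/120, 29/120] ≈ [0.3583, 0.1417, 0.2583, 0.2417]
Σpᵢ² = (1849 + 289 + 961 + 841)/120² = 3940/14400
Gini = 1 - Σpᵢ² = 1 - 3940/14400 = 0.7264

0.7264


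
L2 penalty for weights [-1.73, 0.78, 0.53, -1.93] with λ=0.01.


‖w‖₂² = (-1.73)² + (0.78)² + (0.53)² + (-1.93)²
     = 2.9929 + 0.6084 + 0.2809 + 3.7249
     = 7.6071
λ·‖w‖₂² = 0.01·7.6071 = 0.076071

0.076071


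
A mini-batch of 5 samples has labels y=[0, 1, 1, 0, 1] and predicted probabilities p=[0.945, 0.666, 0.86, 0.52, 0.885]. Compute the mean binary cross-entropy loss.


L[0] = -ln(1-0.945) = -ln(0.055) = 2.9004
L[1] = -ln(0.666) = 0.4065
L[2] = -ln(0.86) = 0.1508
L[3] = -ln(1-0.52) = -ln(0.48) = 0.734
L[4] = -ln(0.885) = 0.1222
mean = (2.9004 + 0.4065 + 0.1508 + 0.734 + 0.1222)/5 = 0.8628

0.8628


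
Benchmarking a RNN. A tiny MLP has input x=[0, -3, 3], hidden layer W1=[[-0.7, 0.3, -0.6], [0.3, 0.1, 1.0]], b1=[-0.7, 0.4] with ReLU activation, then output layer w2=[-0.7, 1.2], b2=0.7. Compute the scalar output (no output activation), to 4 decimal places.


z1[0] = (-0.7)·(0) + (0.3)·(-3) + (-0.6)·(3) - 0.7 = -3.4
z1[1] = (0.3)·(0) + (0.1)·(-3) + (1.0)·(3) + 0.4 = 3.1
h = ReLU(z1) = [0.0, 3.1]
output = (-0.7)·(0.0) + (1.2)·(3.1) + 0.7 = 4.42

4.42


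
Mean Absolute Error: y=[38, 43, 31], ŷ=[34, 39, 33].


Absolute errors: |38-34|=4, |43-39|=4, |31-33|=2
Sum = 10
MAE = 10/3 = 10/3

10/3


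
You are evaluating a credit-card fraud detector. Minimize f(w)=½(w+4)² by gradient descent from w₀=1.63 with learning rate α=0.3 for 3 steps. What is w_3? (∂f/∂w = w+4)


step 1: grad = 1.63+4 = 5.63; w = 1.63 - 0.3·(5.63) = -0.059
step 2: grad = -0.059+4 = 3.941; w = -0.059 - 0.3·(3.941) = -1.2413
step 3: grad = -1.2413+4 = 2.7587; w = -1.2413 - 0.3·(2.7587) = -2.06891

-2.06891


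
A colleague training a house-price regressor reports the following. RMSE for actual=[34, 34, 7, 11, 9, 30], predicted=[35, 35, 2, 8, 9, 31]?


MSE = 37/6 = 6.1667
RMSE = √(37/6) = 2.4833

2.4833


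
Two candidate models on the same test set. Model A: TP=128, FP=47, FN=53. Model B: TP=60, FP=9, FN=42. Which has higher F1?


Model A: P=128/175=0.7314, R=128/181=0.7072, F1=2PR/(P+R)=2TP/(2TP+FP+FN)=256/356=0.7191
Model B: P=60/69=0.8696, R=60/102=0.5882, F1=2PR/(P+R)=2TP/(2TP+FP+FN)=120/171=0.7018
0.7191 > 0.7018 → Model A

Model A


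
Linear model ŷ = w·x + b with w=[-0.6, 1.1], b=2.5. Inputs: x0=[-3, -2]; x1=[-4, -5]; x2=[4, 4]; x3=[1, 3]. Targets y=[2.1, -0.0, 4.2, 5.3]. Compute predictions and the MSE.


ŷ0 = (-0.6)·(-3) + (1.1)·(-2) + 2.5 = 2.1
ŷ1 = (-0.6)·(-4) + (1.1)·(-5) + 2.5 = -0.6
ŷ2 = (-0.6)·(4) + (1.1)·(4) + 2.5 = 4.5
ŷ3 = (-0.6)·(1) + (1.1)·(3) + 2.5 = 5.2
errors² = [0.0, 0.36, 0.09, 0.01]
MSE = 0.4600/4 = 0.115

0.115


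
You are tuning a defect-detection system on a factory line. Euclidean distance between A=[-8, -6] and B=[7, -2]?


d = √((-8-7)² + (-6+ 2)²)
  = √(225 + 16)
  = √241 = 15.5242

15.5242


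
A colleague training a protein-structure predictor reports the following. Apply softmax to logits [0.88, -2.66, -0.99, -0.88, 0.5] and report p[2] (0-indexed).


Exponentials: e^0.88=2.4109, e^-2.66=0.0699, e^-0.99=0.3716, e^-0.88=0.4148, e^0.5=1.6487
Sum = 4.9159
Softmax = [0.4904, 0.0142, 0.0756, 0.0844, 0.3354]
p[2] = 0.3716/4.9159 = 0.0756

0.0756


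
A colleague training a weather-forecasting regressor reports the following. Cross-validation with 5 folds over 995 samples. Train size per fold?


Fold size = 995/5 = 199
Training per fold = 995 - 199 = 796

796


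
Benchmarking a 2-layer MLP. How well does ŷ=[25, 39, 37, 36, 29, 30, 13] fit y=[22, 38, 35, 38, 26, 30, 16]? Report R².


ȳ = 29.2857
SS_res = Σ(y-ŷ)² = 36
SS_tot = Σ(y-ȳ)² = 425.43
R² = 1 - SS_res/SS_tot = 1 - 0.0846 = 0.9154

0.9154


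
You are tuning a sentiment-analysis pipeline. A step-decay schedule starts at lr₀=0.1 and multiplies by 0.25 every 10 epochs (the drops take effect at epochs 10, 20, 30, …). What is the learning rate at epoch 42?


n_drops = ⌊42/10⌋ = 4
lr = 0.1·0.25^4 = 0.1·0.00390625 = 0.000390625

0.000390625


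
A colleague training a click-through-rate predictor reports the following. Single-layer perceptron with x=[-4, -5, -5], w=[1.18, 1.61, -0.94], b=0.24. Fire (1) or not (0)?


z = (-4)·(1.18) + (-5)·(1.61) + (-5)·(-0.94) + 0.24
  = -7.83
step(z) = 0 (z<0)

0


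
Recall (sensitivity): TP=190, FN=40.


Recall = TP/(TP+FN)
= 190/(190+40)
= 190/230 = 82.61%

82.61%


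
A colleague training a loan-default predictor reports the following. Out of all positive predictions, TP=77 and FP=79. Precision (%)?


Precision = TP/(TP+FP)
= 77/(77+79)
= 77/156 = 49.36%

49.36%


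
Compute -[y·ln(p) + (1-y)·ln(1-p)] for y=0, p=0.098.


BCE = -[y·ln(p) + (1-y)·ln(1-p)]
= -0 - 1·ln(1-0.098)
= -ln(0.902) = 0.1031

0.1031


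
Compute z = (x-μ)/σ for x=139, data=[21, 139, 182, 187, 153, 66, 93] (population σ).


μ = 120.1429, σ = 57.6056
z = (139 - 120.1429)/57.6056 = 0.3273

0.3273


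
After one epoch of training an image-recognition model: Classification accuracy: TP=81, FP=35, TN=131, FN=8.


Accuracy = (TP+TN)/(TP+TN+FP+FN)
= (81+131)/(255)
= 212/255 = 83.14%

83.14%


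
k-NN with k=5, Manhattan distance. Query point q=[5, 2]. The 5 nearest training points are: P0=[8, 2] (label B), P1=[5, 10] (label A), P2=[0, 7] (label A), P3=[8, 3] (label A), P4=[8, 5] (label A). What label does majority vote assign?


d(q,P0) = 3  (label B)
d(q,P1) = 8  (label A)
d(q,P2) = 10  (label A)
d(q,P3) = 4  (label A)
d(q,P4) = 6  (label A)
Votes: A=4, B=1
Majority → A

A


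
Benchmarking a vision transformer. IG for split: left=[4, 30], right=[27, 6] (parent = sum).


Parent = [31, 36], H_parent = 0.996
H_left = 0.5226 (n=34), H_right = 0.684 (n=33)
H_children = (34/67)·0.5226 + (33/67)·0.684 = 0.6021
IG = 0.996 - 0.6021 = 0.3939

0.3939


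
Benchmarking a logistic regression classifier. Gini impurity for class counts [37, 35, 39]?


Probabilities: [37/111, 35/111, 39/111] ≈ [0.3333, 0.3153, 0.3514]
Σpᵢ² = (1369 + 1225 + 1521)/111² = 4115/12321
Gini = 1 - Σpᵢ² = 1 - 4115/12321 = 0.666

0.666


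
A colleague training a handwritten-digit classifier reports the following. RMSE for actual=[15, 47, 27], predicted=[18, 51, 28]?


MSE = 26/3 = 8.6667
RMSE = √(26/3) = 2.9439

2.9439


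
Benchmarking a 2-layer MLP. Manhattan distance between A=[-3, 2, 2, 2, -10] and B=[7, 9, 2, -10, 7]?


d = |-3-7| + |2-9| + |2-2| + |2+ 10| + |-10-7|
  = 10 + 7 + 0 + 12 + 17
  = 46

46


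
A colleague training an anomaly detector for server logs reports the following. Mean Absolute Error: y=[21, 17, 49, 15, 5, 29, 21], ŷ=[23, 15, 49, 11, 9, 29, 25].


Absolute errors: |21-23|=2, |17-15|=2, |49-49|=0, |15-11|=4, |5-9|=4, |29-29|=0, |21-25|=4
Sum = 16
MAE = 16/7 = 16/7

16/7


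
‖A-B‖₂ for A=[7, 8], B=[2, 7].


d = √((7-2)² + (8-7)²)
  = √(25 + 1)
  = √26 = 5.099

5.099


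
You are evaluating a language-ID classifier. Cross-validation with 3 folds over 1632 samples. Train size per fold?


Fold size = 1632/3 = 544
Training per fold = 1632 - 544 = 1088

1088


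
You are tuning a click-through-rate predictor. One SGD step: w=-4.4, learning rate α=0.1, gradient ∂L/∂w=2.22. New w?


w_new = w - α·∇
= -4.4 - 0.1·2.22
= -4.4 - 0.222
= -4.622

-4.622


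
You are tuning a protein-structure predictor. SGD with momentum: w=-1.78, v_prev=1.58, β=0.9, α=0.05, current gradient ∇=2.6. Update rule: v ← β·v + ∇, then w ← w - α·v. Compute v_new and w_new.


v_new = 0.9·1.58 + 2.6 = 1.422 + 2.6 = 4.022
w_new = -1.78 - 0.05·4.022 = -1.78 - 0.2011 = -1.9811

v_new=4.022, w_new=-1.9811


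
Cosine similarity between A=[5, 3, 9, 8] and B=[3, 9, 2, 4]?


A·B = 5·3 + 3·9 + 9·2 + 8·4 = 92
‖A‖ = √179 = 13.3791, ‖B‖ = √110 = 10.4881
cos = 92/(√179·√110) = 92/√19690 = 0.6556

0.6556


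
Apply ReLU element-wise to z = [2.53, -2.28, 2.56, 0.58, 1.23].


ReLU(2.53) = max(0, 2.53) = 2.53
ReLU(-2.28) = max(0, -2.28) = 0.0
ReLU(2.56) = max(0, 2.56) = 2.56
ReLU(0.58) = max(0, 0.58) = 0.58
ReLU(1.23) = max(0, 1.23) = 1.23
result = [2.53, 0.0, 2.56, 0.58, 1.23]

[2.53, 0.0, 2.56, 0.58, 1.23]


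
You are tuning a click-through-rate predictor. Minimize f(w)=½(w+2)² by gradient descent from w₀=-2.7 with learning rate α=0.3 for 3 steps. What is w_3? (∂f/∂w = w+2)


step 1: grad = -2.7+2 = -0.7; w = -2.7 - 0.3·(-0.7) = -2.49
step 2: grad = -2.49+2 = -0.49; w = -2.49 - 0.3·(-0.49) = -2.343
step 3: grad = -2.343+2 = -0.343; w = -2.343 - 0.3·(-0.343) = -2.2401

-2.2401


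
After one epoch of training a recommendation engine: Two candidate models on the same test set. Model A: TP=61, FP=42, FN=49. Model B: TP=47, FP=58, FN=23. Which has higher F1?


Model A: P=61/103=0.5922, R=61/110=0.5545, F1=2PR/(P+R)=2TP/(2TP+FP+FN)=122/213=0.5728
Model B: P=47/105=0.4476, R=47/70=0.6714, F1=2PR/(P+R)=2TP/(2TP+FP+FN)=94/175=0.5371
0.5728 > 0.5371 → Model A

Model A


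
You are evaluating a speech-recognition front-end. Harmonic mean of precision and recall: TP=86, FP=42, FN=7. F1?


Precision = 86/128 = 0.6719
Recall = 86/93 = 0.9247
F1 = 2·P·R/(P+R) = 2·TP/(2·TP+FP+FN) = 172/(172+42+7) = 172/221 = 0.7783

0.7783


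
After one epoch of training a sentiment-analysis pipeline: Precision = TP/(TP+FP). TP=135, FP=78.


Precision = TP/(TP+FP)
= 135/(135+78)
= 135/213 = 63.38%

63.38%


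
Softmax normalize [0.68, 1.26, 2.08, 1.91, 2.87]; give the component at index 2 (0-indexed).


Exponentials: e^0.68=1.9739, e^1.26=3.5254, e^2.08=8.0045, e^1.91=6.7531, e^2.87=17.637
Sum = 37.8939
Softmax = [0.0521, 0.093, 0.2112, 0.1782, 0.4654]
p[2] = 8.0045/37.8939 = 0.2112

0.2112


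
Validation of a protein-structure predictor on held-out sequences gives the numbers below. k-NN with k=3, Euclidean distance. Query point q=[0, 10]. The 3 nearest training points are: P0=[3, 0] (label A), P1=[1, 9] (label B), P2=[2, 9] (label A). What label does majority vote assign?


d(q,P0) = 10.4403  (label A)
d(q,P1) = 1.4142  (label B)
d(q,P2) = 2.2361  (label A)
Votes: A=2, B=1
Majority → A

A


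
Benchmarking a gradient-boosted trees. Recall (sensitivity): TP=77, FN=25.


Recall = TP/(TP+FN)
= 77/(77+25)
= 77/102 = 75.49%

75.49%


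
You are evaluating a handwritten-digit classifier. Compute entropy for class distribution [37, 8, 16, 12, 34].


Probabilities: [37/107, 8/107, 16/107, 12/107, 34/107] ≈ [0.3458, 0.0748, 0.1495, 0.1121, 0.3178]
H = -((37/107)·log₂(37/107) + (8/107)·log₂(8/107) + (16/107)·log₂(16/107) + (12/107)·log₂(12/107) + (34/107)·log₂(34/107))
  = 2.099 bits

2.099 bits


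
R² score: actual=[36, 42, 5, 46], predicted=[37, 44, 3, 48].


ȳ = 32.25
SS_res = Σ(y-ŷ)² = 13
SS_tot = Σ(y-ȳ)² = 1040.75
R² = 1 - SS_res/SS_tot = 1 - 0.0125 = 0.9875

0.9875


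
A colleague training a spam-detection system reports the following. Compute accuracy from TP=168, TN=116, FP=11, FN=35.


Accuracy = (TP+TN)/(TP+TN+FP+FN)
= (168+116)/(330)
= 284/330 = 86.06%

86.06%


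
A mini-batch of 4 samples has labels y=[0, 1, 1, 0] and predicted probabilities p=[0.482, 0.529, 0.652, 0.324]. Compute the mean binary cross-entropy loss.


L[0] = -ln(1-0.482) = -ln(0.518) = 0.6578
L[1] = -ln(0.529) = 0.6368
L[2] = -ln(0.652) = 0.4277
L[3] = -ln(1-0.324) = -ln(0.676) = 0.3916
mean = (0.6578 + 0.6368 + 0.4277 + 0.3916)/4 = 0.5285

0.5285


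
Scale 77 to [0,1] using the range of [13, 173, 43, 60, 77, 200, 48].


min=13, max=200
(77-13)/(200-13) = 64/187 = 0.3422

0.3422


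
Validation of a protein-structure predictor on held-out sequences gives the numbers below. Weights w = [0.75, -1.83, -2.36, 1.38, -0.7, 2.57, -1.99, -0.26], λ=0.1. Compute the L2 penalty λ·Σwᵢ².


‖w‖₂² = (0.75)² + (-1.83)² + (-2.36)² + (1.38)² + (-0.7)² + (2.57)² + (-1.99)² + (-0.26)²
     = 0.5625 + 3.3489 + 5.5696 + 1.9044 + 0.49 + 6.6049 + 3.9601 + 0.0676
     = 22.508
λ·‖w‖₂² = 0.1·22.508 = 2.2508

2.2508


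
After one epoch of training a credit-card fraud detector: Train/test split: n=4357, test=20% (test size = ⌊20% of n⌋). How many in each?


Test = ⌊4357·20/100⌋ = 871
Train = 4357 - 871 = 3486

Train: 3486, Test: 871


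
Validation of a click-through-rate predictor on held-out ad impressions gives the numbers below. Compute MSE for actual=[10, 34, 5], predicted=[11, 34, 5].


Squared errors: (10-11)²=1, (34-34)²=0, (5-5)²=0
Sum = 1
MSE = 1/3 = 1/3

1/3


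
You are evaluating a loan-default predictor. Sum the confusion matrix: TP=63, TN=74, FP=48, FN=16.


Total = TP + TN + FP + FN
= 63 + 74 + 48 + 16
= 201
(Predicted positive: 111, predicted negative: 90)

201


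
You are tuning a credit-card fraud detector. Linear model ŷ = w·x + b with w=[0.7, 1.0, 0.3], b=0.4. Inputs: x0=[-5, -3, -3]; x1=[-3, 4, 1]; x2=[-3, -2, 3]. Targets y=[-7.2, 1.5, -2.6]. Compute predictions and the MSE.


ŷ0 = (0.7)·(-5) + (1.0)·(-3) + (0.3)·(-3) + 0.4 = -7.0
ŷ1 = (0.7)·(-3) + (1.0)·(4) + (0.3)·(1) + 0.4 = 2.6
ŷ2 = (0.7)·(-3) + (1.0)·(-2) + (0.3)·(3) + 0.4 = -2.8
errors² = [0.04, 1.21, 0.04]
MSE = 1.2900/3 = 0.43

0.43


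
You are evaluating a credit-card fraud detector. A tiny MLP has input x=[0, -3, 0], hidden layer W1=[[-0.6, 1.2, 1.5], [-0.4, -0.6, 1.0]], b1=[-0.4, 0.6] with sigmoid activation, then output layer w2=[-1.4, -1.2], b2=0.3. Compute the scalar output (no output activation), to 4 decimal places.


z1[0] = (-0.6)·(0) + (1.2)·(-3) + (1.5)·(0) - 0.4 = -4.0
z1[1] = (-0.4)·(0) + (-0.6)·(-3) + (1.0)·(0) + 0.6 = 2.4
h = sigmoid(z1) = [0.018, 0.9168]
output = (-1.4)·(0.018) + (-1.2)·(0.9168) + 0.3 = -0.8254

-0.8254


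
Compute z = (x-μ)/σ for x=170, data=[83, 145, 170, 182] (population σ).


μ = 145, σ = 38.2034
z = (170 - 145)/38.2034 = 0.6544

0.6544


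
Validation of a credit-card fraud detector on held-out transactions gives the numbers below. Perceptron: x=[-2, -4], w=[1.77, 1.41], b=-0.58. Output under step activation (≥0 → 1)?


z = (-2)·(1.77) + (-4)·(1.41) - 0.58
  = -9.76
step(z) = 0 (z<0)

0


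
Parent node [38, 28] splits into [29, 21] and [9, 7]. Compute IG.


Parent = [38, 28], H_parent = 0.9834
H_left = 0.9815 (n=50), H_right = 0.9887 (n=16)
H_children = (50/66)·0.9815 + (16/66)·0.9887 = 0.9832
IG = 0.9834 - 0.9832 = 0.0002

0.0002


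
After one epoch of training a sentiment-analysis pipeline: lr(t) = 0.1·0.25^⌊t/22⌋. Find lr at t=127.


n_drops = ⌊127/22⌋ = 5
lr = 0.1·0.25^5 = 0.1·0.0009765625 = 0.00009765625

0.00009765625


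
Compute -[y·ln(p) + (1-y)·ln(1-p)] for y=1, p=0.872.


BCE = -[y·ln(p) + (1-y)·ln(1-p)]
= -1·ln(0.872) - 0
= -ln(0.872) = 0.137

0.137


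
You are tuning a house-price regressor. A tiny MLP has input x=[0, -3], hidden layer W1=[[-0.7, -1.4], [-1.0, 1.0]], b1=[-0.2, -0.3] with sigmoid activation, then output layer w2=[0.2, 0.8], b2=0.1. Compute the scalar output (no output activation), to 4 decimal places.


z1[0] = (-0.7)·(0) + (-1.4)·(-3) - 0.2 = 4.0
z1[1] = (-1.0)·(0) + (1.0)·(-3) - 0.3 = -3.3
h = sigmoid(z1) = [0.982, 0.0356]
output = (0.2)·(0.982) + (0.8)·(0.0356) + 0.1 = 0.3249

0.3249


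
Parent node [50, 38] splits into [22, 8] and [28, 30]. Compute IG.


Parent = [50, 38], H_parent = 0.9865
H_left = 0.8366 (n=30), H_right = 0.9991 (n=58)
H_children = (30/88)·0.8366 + (58/88)·0.9991 = 0.9437
IG = 0.9865 - 0.9437 = 0.0428

0.0428


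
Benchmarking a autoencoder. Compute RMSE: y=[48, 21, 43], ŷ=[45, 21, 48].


MSE = 34/3 = 11.3333
RMSE = √(34/3) = 3.3665

3.3665


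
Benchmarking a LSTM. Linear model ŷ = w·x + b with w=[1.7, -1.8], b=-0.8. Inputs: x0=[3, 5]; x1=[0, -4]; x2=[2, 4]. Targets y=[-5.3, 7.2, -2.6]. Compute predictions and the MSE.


ŷ0 = (1.7)·(3) + (-1.8)·(5) - 0.8 = -4.7
ŷ1 = (1.7)·(0) + (-1.8)·(-4) - 0.8 = 6.4
ŷ2 = (1.7)·(2) + (-1.8)·(4) - 0.8 = -4.6
errors² = [0.36, 0.64, 4.0]
MSE = 5.0000/3 = 1.6667

1.6667


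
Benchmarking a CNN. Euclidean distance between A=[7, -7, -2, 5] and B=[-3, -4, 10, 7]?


d = √((7+ 3)² + (-7+ 4)² + (-2-10)² + (5-7)²)
  = √(100 + 9 + 144 + 4)
  = √257 = 16.0312

16.0312


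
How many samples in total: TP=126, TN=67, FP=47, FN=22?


Total = TP + TN + FP + FN
= 126 + 67 + 47 + 22
= 262
(Predicted positive: 173, predicted negative: 89)

262


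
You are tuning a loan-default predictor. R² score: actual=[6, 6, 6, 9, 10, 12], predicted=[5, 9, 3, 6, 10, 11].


ȳ = 8.1667
SS_res = Σ(y-ŷ)² = 29
SS_tot = Σ(y-ȳ)² = 32.83
R² = 1 - SS_res/SS_tot = 1 - 0.8832 = 0.1168

0.1168


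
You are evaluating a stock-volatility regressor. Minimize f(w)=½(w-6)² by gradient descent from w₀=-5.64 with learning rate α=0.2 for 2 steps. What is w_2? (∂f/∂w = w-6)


step 1: grad = -5.64-6 = -11.64; w = -5.64 - 0.2·(-11.64) = -3.312
step 2: grad = -3.312-6 = -9.312; w = -3.312 - 0.2·(-9.312) = -1.4496

-1.4496


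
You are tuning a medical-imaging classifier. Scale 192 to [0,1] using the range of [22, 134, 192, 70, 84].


min=22, max=192
(192-22)/(192-22) = 170/170 = 1.0

1.0


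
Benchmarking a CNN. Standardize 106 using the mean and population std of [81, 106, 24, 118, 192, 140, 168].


μ = 118.4286, σ = 51.8345
z = (106 - 118.4286)/51.8345 = -0.2398

-0.2398


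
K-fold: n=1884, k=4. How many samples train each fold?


Fold size = 1884/4 = 471
Training per fold = 1884 - 471 = 1413

1413


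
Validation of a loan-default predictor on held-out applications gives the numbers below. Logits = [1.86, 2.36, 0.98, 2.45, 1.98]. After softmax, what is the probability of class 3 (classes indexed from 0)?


Exponentials: e^1.86=6.4237, e^2.36=10.591, e^0.98=2.6645, e^2.45=11.5883, e^1.98=7.2427
Sum = 38.5102
Softmax = [0.1668, 0.275, 0.0692, 0.3009, 0.1881]
p[3] = 11.5883/38.5102 = 0.3009

0.3009


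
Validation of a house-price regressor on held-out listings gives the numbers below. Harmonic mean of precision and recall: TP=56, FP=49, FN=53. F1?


Precision = 56/105 = 0.5333
Recall = 56/109 = 0.5138
F1 = 2·P·R/(P+R) = 2·TP/(2·TP+FP+FN) = 112/(112+49+53) = 112/214 = 0.5234

0.5234


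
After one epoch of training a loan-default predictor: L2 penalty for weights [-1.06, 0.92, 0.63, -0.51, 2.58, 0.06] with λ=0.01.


‖w‖₂² = (-1.06)² + (0.92)² + (0.63)² + (-0.51)² + (2.58)² + (0.06)²
     = 1.1236 + 0.8464 + 0.3969 + 0.2601 + 6.6564 + 0.0036
     = 9.287
λ·‖w‖₂² = 0.01·9.287 = 0.09287

0.09287


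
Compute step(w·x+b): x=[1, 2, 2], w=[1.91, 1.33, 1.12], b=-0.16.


z = (1)·(1.91) + (2)·(1.33) + (2)·(1.12) - 0.16
  = 6.65
step(z) = 1 (z≥0)

1


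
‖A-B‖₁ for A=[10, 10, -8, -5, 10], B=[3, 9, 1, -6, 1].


d = |10-3| + |10-9| + |-8-1| + |-5+ 6| + |10-1|
  = 7 + 1 + 9 + 1 + 9
  = 27

27


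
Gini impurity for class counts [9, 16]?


Probabilities: [9/25, 16/25] ≈ [0.36, 0.64]
Σpᵢ² = (81 + 256)/25² = 337/625
Gini = 1 - Σpᵢ² = 1 - 337/625 = 0.4608

0.4608


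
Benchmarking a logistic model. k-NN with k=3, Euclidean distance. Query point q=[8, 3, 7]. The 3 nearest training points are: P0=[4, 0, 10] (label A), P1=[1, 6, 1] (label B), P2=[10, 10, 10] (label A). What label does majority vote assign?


d(q,P0) = 5.831  (label A)
d(q,P1) = 9.6954  (label B)
d(q,P2) = 7.874  (label A)
Votes: A=2, B=1
Majority → A

A


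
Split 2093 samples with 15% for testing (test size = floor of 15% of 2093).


Test = ⌊2093·15/100⌋ = 313
Train = 2093 - 313 = 1780

Train: 1780, Test: 313


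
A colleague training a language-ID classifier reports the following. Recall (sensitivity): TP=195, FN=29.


Recall = TP/(TP+FN)
= 195/(195+29)
= 195/224 = 87.05%

87.05%


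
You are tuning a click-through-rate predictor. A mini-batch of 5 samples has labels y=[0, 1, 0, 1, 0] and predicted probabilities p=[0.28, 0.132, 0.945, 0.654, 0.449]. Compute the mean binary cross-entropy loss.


L[0] = -ln(1-0.28) = -ln(0.72) = 0.3285
L[1] = -ln(0.132) = 2.025
L[2] = -ln(1-0.945) = -ln(0.055) = 2.9004
L[3] = -ln(0.654) = 0.4246
L[4] = -ln(1-0.449) = -ln(0.551) = 0.596
mean = (0.3285 + 2.025 + 2.9004 + 0.4246 + 0.596)/5 = 1.2549

1.2549


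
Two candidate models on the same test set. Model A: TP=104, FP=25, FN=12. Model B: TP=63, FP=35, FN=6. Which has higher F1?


Model A: P=104/129=0.8062, R=104/116=0.8966, F1=2PR/(P+R)=2TP/(2TP+FP+FN)=208/245=0.849
Model B: P=63/98=0.6429, R=63/69=0.913, F1=2PR/(P+R)=2TP/(2TP+FP+FN)=126/167=0.7545
0.849 > 0.7545 → Model A

Model A


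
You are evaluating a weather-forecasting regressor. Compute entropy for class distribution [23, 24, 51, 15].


Probabilities: [23/113, 24/113, 51/113, 15/113] ≈ [0.2035, 0.2124, 0.4513, 0.1327]
H = -((23/113)·log₂(23/113) + (24/113)·log₂(24/113) + (51/113)·log₂(51/113) + (15/113)·log₂(15/113))
  = 1.8469 bits

1.8469 bits


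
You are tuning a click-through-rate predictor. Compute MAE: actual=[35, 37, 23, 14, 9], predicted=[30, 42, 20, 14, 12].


Absolute errors: |35-30|=5, |37-42|=5, |23-20|=3, |14-14|=0, |9-12|=3
Sum = 16
MAE = 16/5 = 16/5

16/5


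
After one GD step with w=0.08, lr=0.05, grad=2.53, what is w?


w_new = w - α·∇
= 0.08 - 0.05·2.53
= 0.08 - 0.1265
= -0.0465

-0.0465
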